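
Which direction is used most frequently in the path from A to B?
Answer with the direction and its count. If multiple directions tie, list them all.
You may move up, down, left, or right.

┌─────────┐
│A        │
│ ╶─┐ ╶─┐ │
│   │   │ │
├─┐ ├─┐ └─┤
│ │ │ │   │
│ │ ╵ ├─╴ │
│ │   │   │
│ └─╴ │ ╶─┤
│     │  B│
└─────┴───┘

Directions: right, right, down, right, down, right, down, left, down, right
Counts: {'right': 5, 'down': 4, 'left': 1}
Most common: right (5 times)

Solution:

┌─────────┐
│A → ↓    │
│ ╶─┐ ╶─┐ │
│   │↳ ↓│ │
├─┐ ├─┐ └─┤
│ │ │ │↳ ↓│
│ │ ╵ ├─╴ │
│ │   │↓ ↲│
│ └─╴ │ ╶─┤
│     │↳ B│
└─────┴───┘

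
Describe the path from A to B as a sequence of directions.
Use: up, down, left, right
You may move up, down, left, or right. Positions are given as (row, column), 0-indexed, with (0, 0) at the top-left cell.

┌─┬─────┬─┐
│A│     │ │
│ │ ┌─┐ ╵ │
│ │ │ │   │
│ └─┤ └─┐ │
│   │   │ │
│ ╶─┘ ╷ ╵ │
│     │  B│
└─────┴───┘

Finding the path and converting it to directions:
Path through cells: (0,0) → (1,0) → (2,0) → (3,0) → (3,1) → (3,2) → (2,2) → (2,3) → (3,3) → (3,4)
Directions: down, down, down, right, right, up, right, down, right

Solution:

┌─┬─────┬─┐
│A│     │ │
│ │ ┌─┐ ╵ │
│↓│ │ │   │
│ └─┤ └─┐ │
│↓  │↱ ↓│ │
│ ╶─┘ ╷ ╵ │
│↳ → ↑│↳ B│
└─────┴───┘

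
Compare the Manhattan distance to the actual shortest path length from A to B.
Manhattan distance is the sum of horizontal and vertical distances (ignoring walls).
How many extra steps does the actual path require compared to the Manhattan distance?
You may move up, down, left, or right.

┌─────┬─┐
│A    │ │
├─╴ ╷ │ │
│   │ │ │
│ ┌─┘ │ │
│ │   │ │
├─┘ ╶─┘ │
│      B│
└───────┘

Manhattan distance: |3 - 0| + |3 - 0| = 6
Actual path length: 8
Extra steps: 8 - 6 = 2

Solution:

┌─────┬─┐
│A → ↓│ │
├─╴ ╷ │ │
│   │↓│ │
│ ┌─┘ │ │
│ │↓ ↲│ │
├─┘ ╶─┘ │
│  ↳ → B│
└───────┘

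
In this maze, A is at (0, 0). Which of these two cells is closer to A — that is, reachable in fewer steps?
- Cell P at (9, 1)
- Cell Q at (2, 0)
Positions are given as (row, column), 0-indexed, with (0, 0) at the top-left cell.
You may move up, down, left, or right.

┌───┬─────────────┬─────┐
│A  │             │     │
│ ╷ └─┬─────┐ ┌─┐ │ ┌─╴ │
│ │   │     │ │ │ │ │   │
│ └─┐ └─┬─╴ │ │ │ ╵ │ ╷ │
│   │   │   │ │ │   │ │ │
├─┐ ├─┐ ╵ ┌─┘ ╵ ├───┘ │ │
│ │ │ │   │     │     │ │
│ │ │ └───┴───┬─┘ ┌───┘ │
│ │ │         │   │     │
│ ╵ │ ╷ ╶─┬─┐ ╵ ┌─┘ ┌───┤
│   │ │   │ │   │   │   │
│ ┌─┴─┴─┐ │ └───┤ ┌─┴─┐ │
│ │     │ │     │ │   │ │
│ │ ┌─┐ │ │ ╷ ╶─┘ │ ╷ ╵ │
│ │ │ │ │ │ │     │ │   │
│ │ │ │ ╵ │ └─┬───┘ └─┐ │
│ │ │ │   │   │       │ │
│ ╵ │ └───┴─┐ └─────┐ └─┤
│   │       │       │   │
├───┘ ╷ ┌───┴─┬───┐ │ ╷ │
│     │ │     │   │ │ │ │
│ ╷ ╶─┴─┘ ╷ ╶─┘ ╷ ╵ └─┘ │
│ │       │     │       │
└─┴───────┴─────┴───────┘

Shortest path A → P at (9, 1): 12 steps
Shortest path A → Q at (2, 0): 2 steps

Q is closer (2 steps vs 12 steps).

Path to P:

┌───┬─────────────┬─────┐
│A  │             │     │
│ ╷ └─┬─────┐ ┌─┐ │ ┌─╴ │
│↓│   │     │ │ │ │ │   │
│ └─┐ └─┬─╴ │ │ │ ╵ │ ╷ │
│↳ ↓│   │   │ │ │   │ │ │
├─┐ ├─┐ ╵ ┌─┘ ╵ ├───┘ │ │
│ │↓│ │   │     │     │ │
│ │ │ └───┴───┬─┘ ┌───┘ │
│ │↓│         │   │     │
│ ╵ │ ╷ ╶─┬─┐ ╵ ┌─┘ ┌───┤
│↓ ↲│ │   │ │   │   │   │
│ ┌─┴─┴─┐ │ └───┤ ┌─┴─┐ │
│↓│     │ │     │ │   │ │
│ │ ┌─┐ │ │ ╷ ╶─┘ │ ╷ ╵ │
│↓│ │ │ │ │ │     │ │   │
│ │ │ │ ╵ │ └─┬───┘ └─┐ │
│↓│ │ │   │   │       │ │
│ ╵ │ └───┴─┐ └─────┐ └─┤
│↳ P│       │       │   │
├───┘ ╷ ┌───┴─┬───┐ │ ╷ │
│     │ │     │   │ │ │ │
│ ╷ ╶─┴─┘ ╷ ╶─┘ ╷ ╵ └─┘ │
│ │       │     │       │
└─┴───────┴─────┴───────┘

Path to Q:

┌───┬─────────────┬─────┐
│A  │             │     │
│ ╷ └─┬─────┐ ┌─┐ │ ┌─╴ │
│↓│   │     │ │ │ │ │   │
│ └─┐ └─┬─╴ │ │ │ ╵ │ ╷ │
│Q  │   │   │ │ │   │ │ │
├─┐ ├─┐ ╵ ┌─┘ ╵ ├───┘ │ │
│ │ │ │   │     │     │ │
│ │ │ └───┴───┬─┘ ┌───┘ │
│ │ │         │   │     │
│ ╵ │ ╷ ╶─┬─┐ ╵ ┌─┘ ┌───┤
│   │ │   │ │   │   │   │
│ ┌─┴─┴─┐ │ └───┤ ┌─┴─┐ │
│ │     │ │     │ │   │ │
│ │ ┌─┐ │ │ ╷ ╶─┘ │ ╷ ╵ │
│ │ │ │ │ │ │     │ │   │
│ │ │ │ ╵ │ └─┬───┘ └─┐ │
│ │ │ │   │   │       │ │
│ ╵ │ └───┴─┐ └─────┐ └─┤
│   │       │       │   │
├───┘ ╷ ┌───┴─┬───┐ │ ╷ │
│     │ │     │   │ │ │ │
│ ╷ ╶─┴─┘ ╷ ╶─┘ ╷ ╵ └─┘ │
│ │       │     │       │
└─┴───────┴─────┴───────┘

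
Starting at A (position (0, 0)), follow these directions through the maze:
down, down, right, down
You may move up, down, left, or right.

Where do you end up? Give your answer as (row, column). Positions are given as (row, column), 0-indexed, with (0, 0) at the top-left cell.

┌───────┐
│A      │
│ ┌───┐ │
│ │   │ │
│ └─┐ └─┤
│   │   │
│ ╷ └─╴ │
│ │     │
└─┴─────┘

Following directions step by step:
Start: (0, 0)
  down: (0, 0) → (1, 0)
  down: (1, 0) → (2, 0)
  right: (2, 0) → (2, 1)
  down: (2, 1) → (3, 1)
Final position: (3, 1)

Path taken:

┌───────┐
│A      │
│ ┌───┐ │
│↓│   │ │
│ └─┐ └─┤
│↳ ↓│   │
│ ╷ └─╴ │
│ │B    │
└─┴─────┘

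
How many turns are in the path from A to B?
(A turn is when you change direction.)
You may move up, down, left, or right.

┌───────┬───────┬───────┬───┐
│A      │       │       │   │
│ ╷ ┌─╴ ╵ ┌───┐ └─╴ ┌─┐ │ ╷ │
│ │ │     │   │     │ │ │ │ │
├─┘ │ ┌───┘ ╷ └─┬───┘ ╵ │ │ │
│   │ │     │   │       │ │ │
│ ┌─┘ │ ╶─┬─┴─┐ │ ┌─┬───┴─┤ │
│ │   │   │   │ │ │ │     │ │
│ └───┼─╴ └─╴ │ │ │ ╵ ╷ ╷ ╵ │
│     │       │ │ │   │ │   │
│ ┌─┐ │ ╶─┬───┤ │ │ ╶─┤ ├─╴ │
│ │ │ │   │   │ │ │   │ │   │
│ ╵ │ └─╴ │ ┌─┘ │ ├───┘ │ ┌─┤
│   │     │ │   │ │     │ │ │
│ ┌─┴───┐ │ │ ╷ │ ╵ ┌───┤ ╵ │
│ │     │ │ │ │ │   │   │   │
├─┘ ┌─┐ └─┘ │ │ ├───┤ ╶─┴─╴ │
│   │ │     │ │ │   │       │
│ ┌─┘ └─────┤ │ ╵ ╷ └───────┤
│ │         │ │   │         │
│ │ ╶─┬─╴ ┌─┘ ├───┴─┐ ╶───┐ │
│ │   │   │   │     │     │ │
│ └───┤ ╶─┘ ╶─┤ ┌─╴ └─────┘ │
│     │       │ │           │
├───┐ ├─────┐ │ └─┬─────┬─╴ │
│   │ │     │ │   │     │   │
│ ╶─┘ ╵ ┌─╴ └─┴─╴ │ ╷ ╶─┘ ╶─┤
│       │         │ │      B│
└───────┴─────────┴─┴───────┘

Directions: right, down, down, left, down, down, right, right, down, down, right, right, up, left, up, right, up, left, up, right, right, up, right, down, right, down, down, down, down, down, down, down, right, up, right, down, right, right, right, right, down, down, down, left, down, right
Number of turns: 28

Solution:

┌───────┬───────┬───────┬───┐
│A ↓    │       │       │   │
│ ╷ ┌─╴ ╵ ┌───┐ └─╴ ┌─┐ │ ╷ │
│ │↓│     │↱ ↓│     │ │ │ │ │
├─┘ │ ┌───┘ ╷ └─┬───┘ ╵ │ │ │
│↓ ↲│ │↱ → ↑│↳ ↓│       │ │ │
│ ┌─┘ │ ╶─┬─┴─┐ │ ┌─┬───┴─┤ │
│↓│   │↑ ↰│   │↓│ │ │     │ │
│ └───┼─╴ └─╴ │ │ │ ╵ ╷ ╷ ╵ │
│↳ → ↓│↱ ↑    │↓│ │   │ │   │
│ ┌─┐ │ ╶─┬───┤ │ │ ╶─┤ ├─╴ │
│ │ │↓│↑ ↰│   │↓│ │   │ │   │
│ ╵ │ └─╴ │ ┌─┘ │ ├───┘ │ ┌─┤
│   │↳ → ↑│ │  ↓│ │     │ │ │
│ ┌─┴───┐ │ │ ╷ │ ╵ ┌───┤ ╵ │
│ │     │ │ │ │↓│   │   │   │
├─┘ ┌─┐ └─┘ │ │ ├───┤ ╶─┴─╴ │
│   │ │     │ │↓│↱ ↓│       │
│ ┌─┘ └─────┤ │ ╵ ╷ └───────┤
│ │         │ │↳ ↑│↳ → → → ↓│
│ │ ╶─┬─╴ ┌─┘ ├───┴─┐ ╶───┐ │
│ │   │   │   │     │     │↓│
│ └───┤ ╶─┘ ╶─┤ ┌─╴ └─────┘ │
│     │       │ │          ↓│
├───┐ ├─────┐ │ └─┬─────┬─╴ │
│   │ │     │ │   │     │↓ ↲│
│ ╶─┘ ╵ ┌─╴ └─┴─╴ │ ╷ ╶─┘ ╶─┤
│       │         │ │    ↳ B│
└───────┴─────────┴─┴───────┘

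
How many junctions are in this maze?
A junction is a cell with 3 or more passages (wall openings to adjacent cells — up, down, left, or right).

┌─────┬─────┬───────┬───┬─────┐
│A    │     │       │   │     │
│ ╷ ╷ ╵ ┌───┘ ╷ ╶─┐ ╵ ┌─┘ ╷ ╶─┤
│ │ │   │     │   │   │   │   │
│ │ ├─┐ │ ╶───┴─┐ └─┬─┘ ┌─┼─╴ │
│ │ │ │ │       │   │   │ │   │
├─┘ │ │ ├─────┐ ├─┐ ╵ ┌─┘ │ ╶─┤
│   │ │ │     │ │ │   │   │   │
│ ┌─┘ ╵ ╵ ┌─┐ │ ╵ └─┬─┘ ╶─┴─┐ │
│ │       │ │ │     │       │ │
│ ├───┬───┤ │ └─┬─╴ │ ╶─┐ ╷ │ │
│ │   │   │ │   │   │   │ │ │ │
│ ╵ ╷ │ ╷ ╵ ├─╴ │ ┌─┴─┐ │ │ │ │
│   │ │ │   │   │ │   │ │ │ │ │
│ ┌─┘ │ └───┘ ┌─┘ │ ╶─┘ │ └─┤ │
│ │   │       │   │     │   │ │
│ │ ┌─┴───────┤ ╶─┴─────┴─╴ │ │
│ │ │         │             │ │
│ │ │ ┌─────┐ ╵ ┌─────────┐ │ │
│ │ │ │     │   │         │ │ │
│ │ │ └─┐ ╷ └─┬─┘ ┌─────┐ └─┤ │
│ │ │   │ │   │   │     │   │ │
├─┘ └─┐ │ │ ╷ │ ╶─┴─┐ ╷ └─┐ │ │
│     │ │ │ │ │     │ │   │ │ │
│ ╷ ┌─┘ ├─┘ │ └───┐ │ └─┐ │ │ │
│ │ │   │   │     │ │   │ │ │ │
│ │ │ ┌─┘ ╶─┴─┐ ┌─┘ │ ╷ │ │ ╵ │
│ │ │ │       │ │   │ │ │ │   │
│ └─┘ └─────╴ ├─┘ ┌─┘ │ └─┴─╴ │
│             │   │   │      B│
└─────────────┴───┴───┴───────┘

Checking each cell for number of passages:

Junctions found (3+ passages):
  (0, 1): 3 passages
  (0, 7): 3 passages
  (0, 13): 3 passages
  (1, 3): 3 passages
  (4, 2): 3 passages
  (4, 3): 3 passages
  (4, 8): 3 passages
  (4, 11): 3 passages
  (4, 12): 3 passages
  (6, 0): 3 passages
  (8, 7): 3 passages
  (8, 13): 3 passages
  (9, 4): 3 passages
  (10, 5): 3 passages
  (10, 10): 3 passages
  (11, 1): 4 passages
  (12, 7): 3 passages
  (12, 10): 3 passages
  (13, 4): 3 passages
  (13, 14): 3 passages
  (14, 2): 3 passages
Total junctions: 21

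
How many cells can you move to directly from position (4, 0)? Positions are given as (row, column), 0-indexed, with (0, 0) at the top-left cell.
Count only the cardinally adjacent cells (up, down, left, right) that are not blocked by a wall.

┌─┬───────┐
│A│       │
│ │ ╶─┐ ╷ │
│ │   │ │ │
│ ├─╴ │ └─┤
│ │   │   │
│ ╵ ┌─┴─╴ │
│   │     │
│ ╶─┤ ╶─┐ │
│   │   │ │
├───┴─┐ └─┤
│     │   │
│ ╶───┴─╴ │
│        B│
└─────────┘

Checking passable neighbors of (4, 0):
Neighbors: (3, 0), (4, 1)
Count: 2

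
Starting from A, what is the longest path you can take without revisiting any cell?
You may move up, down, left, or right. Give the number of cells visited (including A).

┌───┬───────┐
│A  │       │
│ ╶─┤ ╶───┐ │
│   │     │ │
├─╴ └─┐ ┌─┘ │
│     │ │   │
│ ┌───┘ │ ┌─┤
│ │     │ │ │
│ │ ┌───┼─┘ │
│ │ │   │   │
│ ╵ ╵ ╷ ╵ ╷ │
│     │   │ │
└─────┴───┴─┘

Finding longest simple path using DFS:
Start: (0, 0)
Longest path visits 24 cells
Path: A → down → right → down → left → down → down → down → right → up → up → right → right → up → up → left → up → right → right → right → down → down → left → down

Solution:

┌───┬───────┐
│A  │↱ → → ↓│
│ ╶─┤ ╶───┐ │
│↳ ↓│↑ ↰  │↓│
├─╴ └─┐ ┌─┘ │
│↓ ↲  │↑│↓ ↲│
│ ┌───┘ │ ┌─┤
│↓│↱ → ↑│B│ │
│ │ ┌───┼─┘ │
│↓│↑│   │   │
│ ╵ ╵ ╷ ╵ ╷ │
│↳ ↑  │   │ │
└─────┴───┴─┘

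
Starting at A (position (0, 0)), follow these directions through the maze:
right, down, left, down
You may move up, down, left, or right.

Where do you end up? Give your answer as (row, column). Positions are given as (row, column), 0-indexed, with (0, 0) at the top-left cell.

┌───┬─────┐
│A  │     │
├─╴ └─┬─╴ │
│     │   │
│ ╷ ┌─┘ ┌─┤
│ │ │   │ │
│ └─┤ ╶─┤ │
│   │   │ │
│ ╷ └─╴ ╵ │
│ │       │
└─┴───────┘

Following directions step by step:
Start: (0, 0)
  right: (0, 0) → (0, 1)
  down: (0, 1) → (1, 1)
  left: (1, 1) → (1, 0)
  down: (1, 0) → (2, 0)
Final position: (2, 0)

Path taken:

┌───┬─────┐
│A ↓│     │
├─╴ └─┬─╴ │
│↓ ↲  │   │
│ ╷ ┌─┘ ┌─┤
│B│ │   │ │
│ └─┤ ╶─┤ │
│   │   │ │
│ ╷ └─╴ ╵ │
│ │       │
└─┴───────┘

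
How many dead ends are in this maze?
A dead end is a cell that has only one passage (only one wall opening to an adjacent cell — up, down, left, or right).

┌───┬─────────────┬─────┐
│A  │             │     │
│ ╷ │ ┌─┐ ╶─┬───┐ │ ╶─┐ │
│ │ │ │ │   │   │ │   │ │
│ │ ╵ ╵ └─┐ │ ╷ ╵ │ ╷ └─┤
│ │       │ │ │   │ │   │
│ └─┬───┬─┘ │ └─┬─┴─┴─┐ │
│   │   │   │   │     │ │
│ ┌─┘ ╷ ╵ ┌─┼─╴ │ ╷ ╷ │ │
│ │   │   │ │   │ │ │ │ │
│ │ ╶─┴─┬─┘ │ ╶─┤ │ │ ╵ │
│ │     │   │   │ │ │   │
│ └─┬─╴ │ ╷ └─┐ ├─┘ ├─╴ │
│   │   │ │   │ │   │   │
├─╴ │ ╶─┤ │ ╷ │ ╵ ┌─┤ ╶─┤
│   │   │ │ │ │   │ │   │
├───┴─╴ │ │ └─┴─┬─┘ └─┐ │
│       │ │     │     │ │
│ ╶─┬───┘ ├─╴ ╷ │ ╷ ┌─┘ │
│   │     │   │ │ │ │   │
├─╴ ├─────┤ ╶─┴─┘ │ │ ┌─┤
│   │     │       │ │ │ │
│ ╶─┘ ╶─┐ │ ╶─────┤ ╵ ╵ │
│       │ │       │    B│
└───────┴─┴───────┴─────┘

Checking each cell for number of passages:

Dead ends found at positions:
  (1, 3)
  (1, 11)
  (2, 4)
  (2, 9)
  (3, 1)
  (4, 5)
  (5, 8)
  (7, 0)
  (7, 6)
  (7, 9)
  (8, 10)
  (9, 2)
  (9, 7)
  (10, 11)
  (11, 3)
  (11, 4)
  (11, 8)
Total dead ends: 17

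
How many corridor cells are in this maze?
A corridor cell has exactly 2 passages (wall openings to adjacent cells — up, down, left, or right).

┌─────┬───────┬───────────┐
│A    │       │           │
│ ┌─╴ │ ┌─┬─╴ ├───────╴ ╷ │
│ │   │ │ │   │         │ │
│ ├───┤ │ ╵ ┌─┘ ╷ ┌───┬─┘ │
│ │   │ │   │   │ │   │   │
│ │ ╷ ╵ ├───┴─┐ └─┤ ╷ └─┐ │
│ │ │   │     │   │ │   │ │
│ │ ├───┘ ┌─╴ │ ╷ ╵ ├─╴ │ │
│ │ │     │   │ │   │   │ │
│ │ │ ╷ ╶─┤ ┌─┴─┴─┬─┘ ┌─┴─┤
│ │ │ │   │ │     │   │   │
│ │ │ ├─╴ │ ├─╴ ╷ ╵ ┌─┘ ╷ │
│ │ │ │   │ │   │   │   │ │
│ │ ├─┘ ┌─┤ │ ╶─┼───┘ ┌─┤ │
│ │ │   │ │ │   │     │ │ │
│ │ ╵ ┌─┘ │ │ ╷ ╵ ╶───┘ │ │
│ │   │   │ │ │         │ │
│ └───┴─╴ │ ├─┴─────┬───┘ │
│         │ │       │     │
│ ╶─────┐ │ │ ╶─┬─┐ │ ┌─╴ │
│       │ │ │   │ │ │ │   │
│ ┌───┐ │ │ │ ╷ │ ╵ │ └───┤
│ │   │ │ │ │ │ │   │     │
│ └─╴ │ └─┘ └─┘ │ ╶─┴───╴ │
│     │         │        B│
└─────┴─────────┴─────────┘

Counting cells with exactly 2 passages:
Total corridor cells: 133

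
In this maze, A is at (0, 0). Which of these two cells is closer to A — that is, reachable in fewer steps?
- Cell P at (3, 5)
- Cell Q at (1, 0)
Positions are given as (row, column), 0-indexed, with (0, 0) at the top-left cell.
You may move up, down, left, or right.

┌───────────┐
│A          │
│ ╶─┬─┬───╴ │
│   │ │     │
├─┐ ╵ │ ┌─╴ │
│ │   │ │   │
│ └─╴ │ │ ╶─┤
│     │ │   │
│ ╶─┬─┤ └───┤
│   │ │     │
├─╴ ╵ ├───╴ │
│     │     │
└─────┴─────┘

Shortest path A → P at (3, 5): 10 steps
Shortest path A → Q at (1, 0): 1 steps

Q is closer (1 steps vs 10 steps).

Path to P:

┌───────────┐
│A → → → → ↓│
│ ╶─┬─┬───╴ │
│   │ │    ↓│
├─┐ ╵ │ ┌─╴ │
│ │   │ │↓ ↲│
│ └─╴ │ │ ╶─┤
│     │ │↳ P│
│ ╶─┬─┤ └───┤
│   │ │     │
├─╴ ╵ ├───╴ │
│     │     │
└─────┴─────┘

Path to Q:

┌───────────┐
│A          │
│ ╶─┬─┬───╴ │
│Q  │ │     │
├─┐ ╵ │ ┌─╴ │
│ │   │ │   │
│ └─╴ │ │ ╶─┤
│     │ │   │
│ ╶─┬─┤ └───┤
│   │ │     │
├─╴ ╵ ├───╴ │
│     │     │
└─────┴─────┘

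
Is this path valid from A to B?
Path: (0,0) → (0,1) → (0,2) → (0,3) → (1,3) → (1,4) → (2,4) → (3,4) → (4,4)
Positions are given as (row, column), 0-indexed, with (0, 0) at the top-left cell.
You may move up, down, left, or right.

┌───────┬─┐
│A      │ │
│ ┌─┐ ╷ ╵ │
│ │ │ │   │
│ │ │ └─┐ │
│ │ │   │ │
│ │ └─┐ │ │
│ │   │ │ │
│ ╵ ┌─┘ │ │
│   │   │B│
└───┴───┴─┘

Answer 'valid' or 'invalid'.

Checking path validity:
Result: All consecutive moves are passable.

valid

Correct solution:

┌───────┬─┐
│A → → ↓│ │
│ ┌─┐ ╷ ╵ │
│ │ │ │↳ ↓│
│ │ │ └─┐ │
│ │ │   │↓│
│ │ └─┐ │ │
│ │   │ │↓│
│ ╵ ┌─┘ │ │
│   │   │B│
└───┴───┴─┘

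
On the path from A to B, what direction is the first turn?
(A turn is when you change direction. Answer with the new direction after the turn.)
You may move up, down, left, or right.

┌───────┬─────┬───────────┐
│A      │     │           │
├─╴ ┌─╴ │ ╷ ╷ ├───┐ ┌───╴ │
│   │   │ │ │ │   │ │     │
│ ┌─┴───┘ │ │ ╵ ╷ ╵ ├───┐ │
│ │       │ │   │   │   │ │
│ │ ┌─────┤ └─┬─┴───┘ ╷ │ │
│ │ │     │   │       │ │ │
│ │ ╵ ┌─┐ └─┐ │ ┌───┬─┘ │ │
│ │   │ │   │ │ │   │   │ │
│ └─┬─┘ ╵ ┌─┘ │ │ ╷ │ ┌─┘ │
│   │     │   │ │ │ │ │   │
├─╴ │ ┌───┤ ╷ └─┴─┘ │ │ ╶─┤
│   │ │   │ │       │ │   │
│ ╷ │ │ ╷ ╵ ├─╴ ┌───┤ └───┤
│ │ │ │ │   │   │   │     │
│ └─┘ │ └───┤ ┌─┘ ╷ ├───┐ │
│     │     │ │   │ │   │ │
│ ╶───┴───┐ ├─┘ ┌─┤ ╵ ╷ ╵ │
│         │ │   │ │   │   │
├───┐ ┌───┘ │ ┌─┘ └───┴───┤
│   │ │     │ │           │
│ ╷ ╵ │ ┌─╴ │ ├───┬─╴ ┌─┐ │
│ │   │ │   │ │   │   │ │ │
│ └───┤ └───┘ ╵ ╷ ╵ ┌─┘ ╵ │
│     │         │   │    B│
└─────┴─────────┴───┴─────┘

Directions: right, down, left, down, down, down, down, right, down, left, down, down, right, right, up, up, up, right, right, up, up, left, left, down, left, up, up, right, right, right, up, up, right, down, down, down, right, down, down, left, down, down, left, up, left, down, down, right, right, down, down, left, left, down, down, right, right, right, right, up, right, down, right, up, right, up, right, right, down, down
First turn direction: down

Solution:

┌───────┬─────┬───────────┐
│A ↓    │↱ ↓  │           │
├─╴ ┌─╴ │ ╷ ╷ ├───┐ ┌───╴ │
│↓ ↲│   │↑│↓│ │   │ │     │
│ ┌─┴───┘ │ │ ╵ ╷ ╵ ├───┐ │
│↓│↱ → → ↑│↓│   │   │   │ │
│ │ ┌─────┤ └─┬─┴───┘ ╷ │ │
│↓│↑│↓ ← ↰│↳ ↓│       │ │ │
│ │ ╵ ┌─┐ └─┐ │ ┌───┬─┘ │ │
│↓│↑ ↲│ │↑  │↓│ │   │   │ │
│ └─┬─┘ ╵ ┌─┘ │ │ ╷ │ ┌─┘ │
│↳ ↓│↱ → ↑│↓ ↲│ │ │ │ │   │
├─╴ │ ┌───┤ ╷ └─┴─┘ │ │ ╶─┤
│↓ ↲│↑│↓ ↰│↓│       │ │   │
│ ╷ │ │ ╷ ╵ ├─╴ ┌───┤ └───┤
│↓│ │↑│↓│↑ ↲│   │   │     │
│ └─┘ │ └───┤ ┌─┘ ╷ ├───┐ │
│↳ → ↑│↳ → ↓│ │   │ │   │ │
│ ╶───┴───┐ ├─┘ ┌─┤ ╵ ╷ ╵ │
│         │↓│   │ │   │   │
├───┐ ┌───┘ │ ┌─┘ └───┴───┤
│   │ │↓ ← ↲│ │      ↱ → ↓│
│ ╷ ╵ │ ┌─╴ │ ├───┬─╴ ┌─┐ │
│ │   │↓│   │ │↱ ↓│↱ ↑│ │↓│
│ └───┤ └───┘ ╵ ╷ ╵ ┌─┘ ╵ │
│     │↳ → → → ↑│↳ ↑│    B│
└─────┴─────────┴───┴─────┘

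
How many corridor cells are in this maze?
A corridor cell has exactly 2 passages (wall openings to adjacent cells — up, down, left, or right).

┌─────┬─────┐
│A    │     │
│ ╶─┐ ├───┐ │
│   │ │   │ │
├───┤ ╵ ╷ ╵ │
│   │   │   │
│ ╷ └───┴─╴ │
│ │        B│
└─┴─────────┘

Counting cells with exactly 2 passages:
Total corridor cells: 20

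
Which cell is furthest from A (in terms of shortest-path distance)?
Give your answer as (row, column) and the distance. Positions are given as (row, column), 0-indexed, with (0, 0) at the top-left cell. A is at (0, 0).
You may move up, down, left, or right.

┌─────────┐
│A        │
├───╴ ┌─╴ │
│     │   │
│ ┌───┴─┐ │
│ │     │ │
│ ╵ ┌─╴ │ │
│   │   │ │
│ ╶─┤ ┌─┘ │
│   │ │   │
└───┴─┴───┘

Computing BFS distances from A to all cells:
Furthest cell: (4, 2)
Distance: 14 steps

Path from A to the furthest cell:

┌─────────┐
│A → ↓    │
├───╴ ┌─╴ │
│↓ ← ↲│   │
│ ┌───┴─┐ │
│↓│↱ → ↓│ │
│ ╵ ┌─╴ │ │
│↳ ↑│↓ ↲│ │
│ ╶─┤ ┌─┘ │
│   │B│   │
└───┴─┴───┘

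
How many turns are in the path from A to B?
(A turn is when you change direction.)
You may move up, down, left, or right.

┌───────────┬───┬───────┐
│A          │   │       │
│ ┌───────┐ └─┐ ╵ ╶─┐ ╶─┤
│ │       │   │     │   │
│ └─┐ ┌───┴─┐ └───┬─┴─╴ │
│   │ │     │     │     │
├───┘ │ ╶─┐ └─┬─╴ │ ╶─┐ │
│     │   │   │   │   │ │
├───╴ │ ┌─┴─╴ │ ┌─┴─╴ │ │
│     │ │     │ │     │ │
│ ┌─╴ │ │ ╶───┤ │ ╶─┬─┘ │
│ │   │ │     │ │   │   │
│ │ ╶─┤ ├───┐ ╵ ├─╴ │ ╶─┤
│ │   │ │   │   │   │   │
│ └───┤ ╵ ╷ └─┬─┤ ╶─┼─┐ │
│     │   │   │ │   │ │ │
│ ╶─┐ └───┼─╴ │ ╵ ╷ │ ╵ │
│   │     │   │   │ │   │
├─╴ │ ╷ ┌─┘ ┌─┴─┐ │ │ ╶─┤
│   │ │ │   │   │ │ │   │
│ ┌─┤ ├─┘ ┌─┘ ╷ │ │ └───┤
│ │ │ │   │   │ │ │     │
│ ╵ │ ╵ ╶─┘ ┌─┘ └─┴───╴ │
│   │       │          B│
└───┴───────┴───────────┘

Directions: right, right, right, right, right, down, right, down, right, right, down, left, down, down, down, left, up, left, left, up, right, right, up, left, up, left, left, down, down, down, down, down, right, up, right, down, right, down, left, down, left, down, left, down, right, right, up, right, up, right, down, down, right, right, right, right
Number of turns: 36

Solution:

┌───────────┬───┬───────┐
│A → → → → ↓│   │       │
│ ┌───────┐ └─┐ ╵ ╶─┐ ╶─┤
│ │       │↳ ↓│     │   │
│ └─┐ ┌───┴─┐ └───┬─┴─╴ │
│   │ │↓ ← ↰│↳ → ↓│     │
├───┘ │ ╶─┐ └─┬─╴ │ ╶─┐ │
│     │↓  │↑ ↰│↓ ↲│   │ │
├───╴ │ ┌─┴─╴ │ ┌─┴─╴ │ │
│     │↓│↱ → ↑│↓│     │ │
│ ┌─╴ │ │ ╶───┤ │ ╶─┬─┘ │
│ │   │↓│↑ ← ↰│↓│   │   │
│ │ ╶─┤ ├───┐ ╵ ├─╴ │ ╶─┤
│ │   │↓│↱ ↓│↑ ↲│   │   │
│ └───┤ ╵ ╷ └─┬─┤ ╶─┼─┐ │
│     │↳ ↑│↳ ↓│ │   │ │ │
│ ╶─┐ └───┼─╴ │ ╵ ╷ │ ╵ │
│   │     │↓ ↲│   │ │   │
├─╴ │ ╷ ┌─┘ ┌─┴─┐ │ │ ╶─┤
│   │ │ │↓ ↲│↱ ↓│ │ │   │
│ ┌─┤ ├─┘ ┌─┘ ╷ │ │ └───┤
│ │ │ │↓ ↲│↱ ↑│↓│ │     │
│ ╵ │ ╵ ╶─┘ ┌─┘ └─┴───╴ │
│   │  ↳ → ↑│  ↳ → → → B│
└───┴───────┴───────────┘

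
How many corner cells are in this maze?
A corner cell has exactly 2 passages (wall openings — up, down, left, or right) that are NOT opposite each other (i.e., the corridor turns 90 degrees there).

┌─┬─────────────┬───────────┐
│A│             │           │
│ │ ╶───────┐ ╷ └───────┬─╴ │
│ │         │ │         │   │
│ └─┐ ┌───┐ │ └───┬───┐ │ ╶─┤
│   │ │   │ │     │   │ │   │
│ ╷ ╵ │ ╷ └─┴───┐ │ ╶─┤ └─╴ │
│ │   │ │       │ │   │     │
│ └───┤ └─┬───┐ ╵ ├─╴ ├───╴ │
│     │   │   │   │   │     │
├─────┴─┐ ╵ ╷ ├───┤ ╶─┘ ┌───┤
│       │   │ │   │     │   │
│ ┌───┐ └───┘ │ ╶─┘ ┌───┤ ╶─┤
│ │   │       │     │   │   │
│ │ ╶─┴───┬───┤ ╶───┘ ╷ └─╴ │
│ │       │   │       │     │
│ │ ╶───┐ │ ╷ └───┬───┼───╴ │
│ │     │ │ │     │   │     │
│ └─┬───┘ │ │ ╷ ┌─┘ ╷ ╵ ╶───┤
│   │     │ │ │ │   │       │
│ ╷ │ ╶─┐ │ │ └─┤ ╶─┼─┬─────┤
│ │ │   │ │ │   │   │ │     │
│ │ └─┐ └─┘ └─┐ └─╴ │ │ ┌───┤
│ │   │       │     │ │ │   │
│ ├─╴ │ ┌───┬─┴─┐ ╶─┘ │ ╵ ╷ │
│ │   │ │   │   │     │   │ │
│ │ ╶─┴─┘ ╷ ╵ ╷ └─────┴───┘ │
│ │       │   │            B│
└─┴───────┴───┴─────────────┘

Counting corner cells (2 non-opposite passages):
Total corners: 95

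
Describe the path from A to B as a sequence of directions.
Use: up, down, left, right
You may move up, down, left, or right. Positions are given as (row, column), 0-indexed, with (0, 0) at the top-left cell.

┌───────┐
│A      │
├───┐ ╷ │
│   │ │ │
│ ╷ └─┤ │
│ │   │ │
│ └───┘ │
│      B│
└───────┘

Finding the path and converting it to directions:
Path through cells: (0,0) → (0,1) → (0,2) → (0,3) → (1,3) → (2,3) → (3,3)
Directions: right, right, right, down, down, down

Solution:

┌───────┐
│A → → ↓│
├───┐ ╷ │
│   │ │↓│
│ ╷ └─┤ │
│ │   │↓│
│ └───┘ │
│      B│
└───────┘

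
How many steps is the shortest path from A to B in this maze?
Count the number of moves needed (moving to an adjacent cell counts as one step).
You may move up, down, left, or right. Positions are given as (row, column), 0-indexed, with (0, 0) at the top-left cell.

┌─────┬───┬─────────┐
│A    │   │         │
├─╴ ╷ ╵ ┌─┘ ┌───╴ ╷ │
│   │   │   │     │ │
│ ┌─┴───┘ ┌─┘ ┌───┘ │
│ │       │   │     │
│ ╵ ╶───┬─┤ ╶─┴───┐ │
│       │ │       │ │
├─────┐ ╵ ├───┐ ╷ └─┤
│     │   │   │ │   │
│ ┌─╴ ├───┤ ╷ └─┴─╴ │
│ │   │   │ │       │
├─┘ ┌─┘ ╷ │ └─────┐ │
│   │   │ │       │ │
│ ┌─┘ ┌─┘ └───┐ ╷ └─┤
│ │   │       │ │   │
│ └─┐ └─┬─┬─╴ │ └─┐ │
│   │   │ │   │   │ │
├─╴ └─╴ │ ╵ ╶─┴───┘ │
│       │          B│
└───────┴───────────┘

Using BFS to find shortest path:
Start: (0, 0), End: (9, 9)
Path found:
(0,0) → (0,1) → (1,1) → (1,0) → (2,0) → (3,0) → (3,1) → (2,1) → (2,2) → (2,3) → (2,4) → (1,4) → (1,5) → (0,5) → (0,6) → (0,7) → (0,8) → (1,8) → (1,7) → (1,6) → (2,6) → (2,5) → (3,5) → (3,6) → (3,7) → (3,8) → (4,8) → (4,9) → (5,9) → (5,8) → (5,7) → (5,6) → (4,6) → (4,5) → (5,5) → (6,5) → (6,6) → (6,7) → (6,8) → (7,8) → (7,9) → (8,9) → (9,9)
Number of steps: 42

Solution:

┌─────┬───┬─────────┐
│A ↓  │   │↱ → → ↓  │
├─╴ ╷ ╵ ┌─┘ ┌───╴ ╷ │
│↓ ↲│   │↱ ↑│↓ ← ↲│ │
│ ┌─┴───┘ ┌─┘ ┌───┘ │
│↓│↱ → → ↑│↓ ↲│     │
│ ╵ ╶───┬─┤ ╶─┴───┐ │
│↳ ↑    │ │↳ → → ↓│ │
├─────┐ ╵ ├───┐ ╷ └─┤
│     │   │↓ ↰│ │↳ ↓│
│ ┌─╴ ├───┤ ╷ └─┴─╴ │
│ │   │   │↓│↑ ← ← ↲│
├─┘ ┌─┘ ╷ │ └─────┐ │
│   │   │ │↳ → → ↓│ │
│ ┌─┘ ┌─┘ └───┐ ╷ └─┤
│ │   │       │ │↳ ↓│
│ └─┐ └─┬─┬─╴ │ └─┐ │
│   │   │ │   │   │↓│
├─╴ └─╴ │ ╵ ╶─┴───┘ │
│       │          B│
└───────┴───────────┘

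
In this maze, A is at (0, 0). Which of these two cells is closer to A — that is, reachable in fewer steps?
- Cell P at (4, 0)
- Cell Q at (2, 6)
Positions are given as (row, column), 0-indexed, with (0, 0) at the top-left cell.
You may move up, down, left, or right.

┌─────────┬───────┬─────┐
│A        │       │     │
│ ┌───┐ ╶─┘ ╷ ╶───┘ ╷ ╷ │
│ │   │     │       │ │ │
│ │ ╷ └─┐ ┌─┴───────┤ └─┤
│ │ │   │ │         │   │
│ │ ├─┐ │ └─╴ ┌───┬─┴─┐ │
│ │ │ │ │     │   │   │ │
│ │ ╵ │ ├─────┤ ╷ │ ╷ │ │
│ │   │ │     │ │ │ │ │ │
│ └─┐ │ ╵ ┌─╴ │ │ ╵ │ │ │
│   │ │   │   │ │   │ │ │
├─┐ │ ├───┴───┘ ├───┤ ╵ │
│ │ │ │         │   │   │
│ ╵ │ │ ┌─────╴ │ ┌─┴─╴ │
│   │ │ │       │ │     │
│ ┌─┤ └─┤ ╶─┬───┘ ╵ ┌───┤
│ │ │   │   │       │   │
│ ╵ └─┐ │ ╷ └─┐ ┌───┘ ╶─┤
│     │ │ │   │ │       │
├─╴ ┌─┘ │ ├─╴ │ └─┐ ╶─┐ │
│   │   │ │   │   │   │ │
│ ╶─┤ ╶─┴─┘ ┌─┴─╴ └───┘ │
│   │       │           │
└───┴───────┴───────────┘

Shortest path A → P at (4, 0): 4 steps
Shortest path A → Q at (2, 6): 10 steps

P is closer (4 steps vs 10 steps).

Path to P:

┌─────────┬───────┬─────┐
│A        │       │     │
│ ┌───┐ ╶─┘ ╷ ╶───┘ ╷ ╷ │
│↓│   │     │       │ │ │
│ │ ╷ └─┐ ┌─┴───────┤ └─┤
│↓│ │   │ │         │   │
│ │ ├─┐ │ └─╴ ┌───┬─┴─┐ │
│↓│ │ │ │     │   │   │ │
│ │ ╵ │ ├─────┤ ╷ │ ╷ │ │
│P│   │ │     │ │ │ │ │ │
│ └─┐ │ ╵ ┌─╴ │ │ ╵ │ │ │
│   │ │   │   │ │   │ │ │
├─┐ │ ├───┴───┘ ├───┤ ╵ │
│ │ │ │         │   │   │
│ ╵ │ │ ┌─────╴ │ ┌─┴─╴ │
│   │ │ │       │ │     │
│ ┌─┤ └─┤ ╶─┬───┘ ╵ ┌───┤
│ │ │   │   │       │   │
│ ╵ └─┐ │ ╷ └─┐ ┌───┘ ╶─┤
│     │ │ │   │ │       │
├─╴ ┌─┘ │ ├─╴ │ └─┐ ╶─┐ │
│   │   │ │   │   │   │ │
│ ╶─┤ ╶─┴─┘ ┌─┴─╴ └───┘ │
│   │       │           │
└───┴───────┴───────────┘

Path to Q:

┌─────────┬───────┬─────┐
│A → → ↓  │       │     │
│ ┌───┐ ╶─┘ ╷ ╶───┘ ╷ ╷ │
│ │   │↳ ↓  │       │ │ │
│ │ ╷ └─┐ ┌─┴───────┤ └─┤
│ │ │   │↓│  Q      │   │
│ │ ├─┐ │ └─╴ ┌───┬─┴─┐ │
│ │ │ │ │↳ → ↑│   │   │ │
│ │ ╵ │ ├─────┤ ╷ │ ╷ │ │
│ │   │ │     │ │ │ │ │ │
│ └─┐ │ ╵ ┌─╴ │ │ ╵ │ │ │
│   │ │   │   │ │   │ │ │
├─┐ │ ├───┴───┘ ├───┤ ╵ │
│ │ │ │         │   │   │
│ ╵ │ │ ┌─────╴ │ ┌─┴─╴ │
│   │ │ │       │ │     │
│ ┌─┤ └─┤ ╶─┬───┘ ╵ ┌───┤
│ │ │   │   │       │   │
│ ╵ └─┐ │ ╷ └─┐ ┌───┘ ╶─┤
│     │ │ │   │ │       │
├─╴ ┌─┘ │ ├─╴ │ └─┐ ╶─┐ │
│   │   │ │   │   │   │ │
│ ╶─┤ ╶─┴─┘ ┌─┴─╴ └───┘ │
│   │       │           │
└───┴───────┴───────────┘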